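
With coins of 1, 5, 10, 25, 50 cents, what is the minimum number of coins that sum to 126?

Greedy: take as many of the largest coin as possible, then repeat with the remainder.
126 − 2×50→26 − 1×25→1 − 1×1→0
Total coins = 2 + 1 + 1 = 4

4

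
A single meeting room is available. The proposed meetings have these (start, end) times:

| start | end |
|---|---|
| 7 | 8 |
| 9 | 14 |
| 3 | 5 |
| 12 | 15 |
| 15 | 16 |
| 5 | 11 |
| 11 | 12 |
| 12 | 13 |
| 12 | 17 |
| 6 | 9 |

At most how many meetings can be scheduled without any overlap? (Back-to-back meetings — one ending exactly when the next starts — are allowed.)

5

Sort by end time and greedily take each interval whose start is ≥ the last chosen end.
By end time: (3,5), (7,8), (6,9), (5,11), (11,12), (12,13), (9,14), (12,15), (15,16), (12,17).
Pick (3,5); next start ≥ 5 → (7,8); next start ≥ 8 → (11,12); next start ≥ 12 → (12,13); next start ≥ 13 → (15,16).
Selected 5 meetings.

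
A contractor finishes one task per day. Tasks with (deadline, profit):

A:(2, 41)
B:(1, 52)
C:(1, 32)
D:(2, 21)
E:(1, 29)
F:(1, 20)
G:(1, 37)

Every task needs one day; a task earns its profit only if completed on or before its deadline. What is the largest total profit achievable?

Take jobs in profit order; each goes to the latest open slot no later than its deadline.
By profit: B(d1,52), A(d2,41), G(d1,37), C(d1,32), E(d1,29), D(d2,21), F(d1,20)
B→slot 1; A→slot 2; G skipped; C skipped; E skipped; D skipped; F skipped.
Profit = 52 + 41 = 93

93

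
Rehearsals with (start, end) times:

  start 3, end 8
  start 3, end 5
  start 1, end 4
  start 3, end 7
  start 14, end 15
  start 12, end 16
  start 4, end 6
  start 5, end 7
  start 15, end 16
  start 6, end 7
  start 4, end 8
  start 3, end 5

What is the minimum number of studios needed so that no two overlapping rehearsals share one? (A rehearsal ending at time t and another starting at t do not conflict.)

Count concurrent intervals with a sweep; the peak is the room count.
Events (time:±→running): 1:+→1 3:+→2 3:+→3 3:+→4 3:+→5 4:-→4 4:+→5 4:+→6 … peak 6.

6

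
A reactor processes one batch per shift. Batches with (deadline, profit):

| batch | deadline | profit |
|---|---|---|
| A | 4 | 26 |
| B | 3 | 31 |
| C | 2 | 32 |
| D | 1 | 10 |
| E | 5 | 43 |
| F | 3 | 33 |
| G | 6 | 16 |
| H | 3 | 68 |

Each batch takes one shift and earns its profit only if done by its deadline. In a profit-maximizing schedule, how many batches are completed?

Sort by profit descending; place each in the latest free slot ≤ its deadline.
By profit: H(d3,68), E(d5,43), F(d3,33), C(d2,32), B(d3,31), A(d4,26), G(d6,16), D(d1,10)
H→slot 3; E→slot 5; F→slot 2; C→slot 1; B skipped; A→slot 4; G→slot 6; D skipped.
6 of 8 scheduled.

6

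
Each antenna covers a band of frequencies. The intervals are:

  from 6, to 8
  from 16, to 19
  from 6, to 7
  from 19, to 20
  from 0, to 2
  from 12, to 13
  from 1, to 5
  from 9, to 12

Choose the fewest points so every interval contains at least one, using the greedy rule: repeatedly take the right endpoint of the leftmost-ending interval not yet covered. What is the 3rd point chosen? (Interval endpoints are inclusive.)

Sort by right endpoint; whenever an interval is uncovered, place a point at its right end.
Sorted: [0,2] [1,5] [6,7] [6,8] [9,12] [12,13] [16,19] [19,20]
{[0,2],[1,5]} hit by 2; {[6,7],[6,8]} hit by 7; {[9,12],[12,13]} hit by 12; {[16,19],[19,20]} hit by 19.
Points: 2, 7, 12, 19 (4 total).

12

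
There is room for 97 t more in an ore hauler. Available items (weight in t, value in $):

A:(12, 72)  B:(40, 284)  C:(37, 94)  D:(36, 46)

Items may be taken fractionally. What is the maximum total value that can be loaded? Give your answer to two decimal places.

Sort by value per unit weight and fill in that order.
Ratios (sorted): B 7.10, A 6.00, C 2.54, D 1.28
take B (40 @ 284); take A (12 @ 72); take C (37 @ 94); take 8/36 of D → 10.22. Capacity used 97/97.
Total value = 460.22

460.22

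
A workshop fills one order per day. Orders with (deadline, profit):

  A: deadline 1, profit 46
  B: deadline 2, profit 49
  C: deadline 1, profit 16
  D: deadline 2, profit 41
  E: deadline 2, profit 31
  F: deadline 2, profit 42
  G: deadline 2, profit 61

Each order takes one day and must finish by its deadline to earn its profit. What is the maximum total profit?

Profit order: G=61 B=49 A=46 F=42 D=41 E=31 C=16
Assign: G→slot 2, B→slot 1, A skipped, F skipped, D skipped, E skipped, C skipped.
Slots: [1:B] [2:G]
Profit = 49 + 61 = 110

110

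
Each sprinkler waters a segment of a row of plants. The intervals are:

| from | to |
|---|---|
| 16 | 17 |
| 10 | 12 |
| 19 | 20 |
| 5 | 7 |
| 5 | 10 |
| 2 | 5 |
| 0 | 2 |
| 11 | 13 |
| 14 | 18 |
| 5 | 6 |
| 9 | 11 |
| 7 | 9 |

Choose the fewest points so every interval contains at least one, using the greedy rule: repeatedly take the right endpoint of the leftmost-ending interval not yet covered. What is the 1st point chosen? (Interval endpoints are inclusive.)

Sort by right endpoint; whenever an interval is uncovered, place a point at its right end.
Sorted: [0,2] [2,5] [5,6] [5,7] [7,9] [5,10] [9,11] [10,12] [11,13] [16,17] [14,18] [19,20]
{[0,2],[2,5]} hit by 2; {[5,6],[5,7]} hit by 6; {[7,9],[5,10],[9,11]} hit by 9; {[10,12],[11,13]} hit by 12; {[16,17],[14,18]} hit by 17; {[19,20]} hit by 20.
Points: 2, 6, 9, 12, 17, 20 (6 total).

2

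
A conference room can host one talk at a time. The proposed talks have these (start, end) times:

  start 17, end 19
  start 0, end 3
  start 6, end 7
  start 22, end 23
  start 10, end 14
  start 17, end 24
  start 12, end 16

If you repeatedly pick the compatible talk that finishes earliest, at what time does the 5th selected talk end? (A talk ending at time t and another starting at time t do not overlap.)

23

By end time: (0,3), (6,7), (10,14), (12,16), (17,19), (22,23), (17,24).
Pick (0,3); next start ≥ 3 → (6,7); next start ≥ 7 → (10,14); next start ≥ 14 → (17,19); next start ≥ 19 → (22,23).
Selected: (0,3) (6,7) (10,14) (17,19) (22,23)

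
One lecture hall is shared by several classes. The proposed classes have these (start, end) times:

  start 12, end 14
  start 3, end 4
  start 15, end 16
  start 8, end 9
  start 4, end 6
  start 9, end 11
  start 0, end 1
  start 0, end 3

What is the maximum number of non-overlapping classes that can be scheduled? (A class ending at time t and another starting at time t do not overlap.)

7

By end time: (0,1), (0,3), (3,4), (4,6), (8,9), (9,11), (12,14), (15,16).
Pick (0,1); next start ≥ 1 → (3,4); next start ≥ 4 → (4,6); next start ≥ 6 → (8,9); next start ≥ 9 → (9,11); next start ≥ 11 → (12,14); next start ≥ 14 → (15,16).
Selected 7 classes.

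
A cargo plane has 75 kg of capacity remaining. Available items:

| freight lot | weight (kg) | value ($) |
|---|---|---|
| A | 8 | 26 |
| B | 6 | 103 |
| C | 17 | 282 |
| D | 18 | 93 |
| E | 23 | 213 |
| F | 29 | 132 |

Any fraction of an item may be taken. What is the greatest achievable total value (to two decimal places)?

741.07

Order: B (103/6=17.17) > C (282/17=16.59) > E (213/23=9.26) > D (93/18=5.17) > F (132/29=4.55) > A (26/8=3.25)
Fill: take B (6 @ 103) → take C (17 @ 282) → take E (23 @ 213) → take D (18 @ 93) → take 11/29 of F → 50.07; 75/75 used.
Total value = 741.07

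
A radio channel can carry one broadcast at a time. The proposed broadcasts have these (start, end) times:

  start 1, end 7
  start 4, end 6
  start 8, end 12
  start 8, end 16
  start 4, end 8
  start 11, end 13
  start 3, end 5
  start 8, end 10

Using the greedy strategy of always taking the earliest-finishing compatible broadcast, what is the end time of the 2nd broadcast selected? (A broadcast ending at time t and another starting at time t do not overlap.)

10

Order by finish time; keep every interval that doesn't clash with the previous kept one.
By end time: (3,5), (4,6), (1,7), (4,8), (8,10), (8,12), (11,13), (8,16).
Pick (3,5); next start ≥ 5 → (8,10); next start ≥ 10 → (11,13).
Selected: (3,5) (8,10) (11,13)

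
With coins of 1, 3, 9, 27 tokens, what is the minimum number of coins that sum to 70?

Use the largest denomination that fits, subtract, and repeat.
70 − 2×27→16 − 1×9→7 − 2×3→1 − 1×1→0
Total coins = 2 + 1 + 2 + 1 = 6

6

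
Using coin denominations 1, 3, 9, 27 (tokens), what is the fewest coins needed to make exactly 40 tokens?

40 = 1×27 + 1×9 + 1×3 + 1×1
Total coins = 1 + 1 + 1 + 1 = 4

4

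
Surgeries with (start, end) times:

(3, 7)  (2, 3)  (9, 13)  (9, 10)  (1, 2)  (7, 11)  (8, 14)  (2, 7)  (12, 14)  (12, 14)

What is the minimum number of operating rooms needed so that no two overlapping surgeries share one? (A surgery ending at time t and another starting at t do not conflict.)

The answer is the maximum number of intervals overlapping at any instant.
Events (time:±→running): 1:+→1 2:-→0 2:+→1 2:+→2 3:-→1 3:+→2 7:-→1 7:-→0 7:+→1 8:+→2 9:+→3 9:+→4 … peak 4.

4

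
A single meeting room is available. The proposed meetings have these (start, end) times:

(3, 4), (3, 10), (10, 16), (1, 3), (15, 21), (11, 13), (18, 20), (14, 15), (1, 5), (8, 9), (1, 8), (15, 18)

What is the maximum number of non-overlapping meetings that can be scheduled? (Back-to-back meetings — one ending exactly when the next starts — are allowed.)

Greedy by earliest finish: after sorting by end time, pick each interval compatible with the last pick.
Sorted by end: (1,3)  (3,4)  (1,5)  (1,8)  (8,9)  (3,10)  (11,13)  (14,15)  (10,16)  (15,18)  (18,20)  (15,21)
take (1,3); take (3,4); take (8,9); skip (3,10); take (11,13); take (14,15); take (15,18); take (18,20).
Selected 7 meetings.

7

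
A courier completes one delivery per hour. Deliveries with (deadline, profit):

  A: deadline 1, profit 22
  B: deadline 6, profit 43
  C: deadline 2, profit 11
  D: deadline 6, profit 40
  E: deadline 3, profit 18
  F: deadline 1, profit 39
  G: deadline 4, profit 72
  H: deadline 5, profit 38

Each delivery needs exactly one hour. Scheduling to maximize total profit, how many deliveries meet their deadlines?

6

Profit order: G=72 B=43 D=40 F=39 H=38 A=22 E=18 C=11
Assign: G→slot 4, B→slot 6, D→slot 5, F→slot 1, H→slot 3, A skipped, E→slot 2, C skipped.
Slots: [1:F] [2:E] [3:H] [4:G] [5:D] [6:B]
6 of 8 scheduled.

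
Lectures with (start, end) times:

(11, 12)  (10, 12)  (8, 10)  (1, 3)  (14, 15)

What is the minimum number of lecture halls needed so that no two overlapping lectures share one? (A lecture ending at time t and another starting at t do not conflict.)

2

The answer is the maximum number of intervals overlapping at any instant.
starts: [1, 8, 10, 11, 14]
ends:   [3, 10, 12, 12, 15]
s1→1 e3→0 s8→1 e10→0 s10→1 s11→2  — peak 2.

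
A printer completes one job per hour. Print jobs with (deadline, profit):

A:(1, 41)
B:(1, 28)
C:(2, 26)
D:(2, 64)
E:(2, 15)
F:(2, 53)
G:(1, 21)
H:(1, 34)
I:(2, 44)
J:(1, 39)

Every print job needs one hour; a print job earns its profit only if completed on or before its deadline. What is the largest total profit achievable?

Sort by profit descending; place each in the latest free slot ≤ its deadline.
By profit: D(d2,64), F(d2,53), I(d2,44), A(d1,41), J(d1,39), H(d1,34), B(d1,28), C(d2,26), G(d1,21), E(d2,15)
D→slot 2; F→slot 1; I skipped; A skipped; J skipped; H skipped; B skipped; C skipped; G skipped; E skipped.
Profit = 53 + 64 = 117

117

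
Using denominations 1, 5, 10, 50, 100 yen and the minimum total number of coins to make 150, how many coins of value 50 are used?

150 − 1×100→50 − 1×50→0
Count of 50: 1

1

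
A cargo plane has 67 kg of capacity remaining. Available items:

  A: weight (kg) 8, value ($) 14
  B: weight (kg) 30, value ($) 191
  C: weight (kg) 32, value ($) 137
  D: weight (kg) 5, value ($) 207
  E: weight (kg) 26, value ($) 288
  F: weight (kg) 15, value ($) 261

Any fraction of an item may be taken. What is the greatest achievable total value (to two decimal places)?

889.70

Sort by value per unit weight and fill in that order.
Order: D (207/5=41.40) > F (261/15=17.40) > E (288/26=11.08) > B (191/30=6.37) > C (137/32=4.28) > A (14/8=1.75)
Fill: take D (5 @ 207) → take F (15 @ 261) → take E (26 @ 288) → take 21/30 of B → 133.70; 67/67 used.
Total value = 889.70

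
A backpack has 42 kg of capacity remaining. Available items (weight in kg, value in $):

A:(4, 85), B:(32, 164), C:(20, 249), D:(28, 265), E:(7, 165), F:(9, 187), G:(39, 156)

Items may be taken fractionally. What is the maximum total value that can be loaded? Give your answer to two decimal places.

Ratios (sorted): E 23.57, A 21.25, F 20.78, C 12.45, D 9.46, B 5.12, G 4.00
take E (7 @ 165); take A (4 @ 85); take F (9 @ 187); take C (20 @ 249); take 2/28 of D → 18.93. Capacity used 42/42.
Total value = 704.93

704.93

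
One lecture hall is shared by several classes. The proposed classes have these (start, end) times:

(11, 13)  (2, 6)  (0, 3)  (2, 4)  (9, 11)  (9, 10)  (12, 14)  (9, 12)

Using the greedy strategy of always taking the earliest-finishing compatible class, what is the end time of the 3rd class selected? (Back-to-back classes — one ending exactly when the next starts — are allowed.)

By end time: (0,3), (2,4), (2,6), (9,10), (9,11), (9,12), (11,13), (12,14).
Pick (0,3); next start ≥ 3 → (9,10); next start ≥ 10 → (11,13).
Selected: (0,3) (9,10) (11,13)

13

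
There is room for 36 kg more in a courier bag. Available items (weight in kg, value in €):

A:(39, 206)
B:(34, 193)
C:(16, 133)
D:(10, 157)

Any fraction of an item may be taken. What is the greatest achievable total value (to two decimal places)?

Greedy by value/weight ratio, highest first.
Order: D (157/10=15.70) > C (133/16=8.31) > B (193/34=5.68) > A (206/39=5.28)
Fill: take D (10 @ 157) → take C (16 @ 133) → take 10/34 of B → 56.76; 36/36 used.
Total value = 346.76

346.76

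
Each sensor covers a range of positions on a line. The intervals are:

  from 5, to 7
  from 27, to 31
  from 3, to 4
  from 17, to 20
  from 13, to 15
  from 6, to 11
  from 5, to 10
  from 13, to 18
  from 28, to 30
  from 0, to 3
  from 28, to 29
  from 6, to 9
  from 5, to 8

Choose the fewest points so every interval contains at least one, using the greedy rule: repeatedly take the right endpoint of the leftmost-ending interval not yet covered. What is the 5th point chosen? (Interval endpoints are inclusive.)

29

Sort by right endpoint; whenever an interval is uncovered, place a point at its right end.
By right end: [0,3]  [3,4]  [5,7]  [5,8]  [6,9]  [5,10]  [6,11]  [13,15]  [13,18]  [17,20]  [28,29]  [28,30]  [27,31]
[0,3] uncovered → point at 3; [5,7] uncovered → point at 7; [13,15] uncovered → point at 15; [17,20] uncovered → point at 20; [28,29] uncovered → point at 29.
Points: 3, 7, 15, 20, 29 (5 total).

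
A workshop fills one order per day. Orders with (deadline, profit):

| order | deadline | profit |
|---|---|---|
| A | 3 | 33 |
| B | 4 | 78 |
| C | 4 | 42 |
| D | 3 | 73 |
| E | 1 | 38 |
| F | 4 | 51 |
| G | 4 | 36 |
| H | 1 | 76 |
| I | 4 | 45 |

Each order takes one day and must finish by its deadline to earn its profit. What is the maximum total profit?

278

Sort by profit descending; place each in the latest free slot ≤ its deadline.
Profit order: B=78 H=76 D=73 F=51 I=45 C=42 E=38 G=36 A=33
Assign: B→slot 4, H→slot 1, D→slot 3, F→slot 2, I skipped, C skipped, E skipped, G skipped, A skipped.
Slots: [1:H] [2:F] [3:D] [4:B]
Profit = 76 + 51 + 73 + 78 = 278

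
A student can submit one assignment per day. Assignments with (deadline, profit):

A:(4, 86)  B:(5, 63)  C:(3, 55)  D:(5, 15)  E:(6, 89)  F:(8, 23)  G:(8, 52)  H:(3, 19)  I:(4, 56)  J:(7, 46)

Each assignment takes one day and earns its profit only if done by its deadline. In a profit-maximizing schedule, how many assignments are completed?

Take jobs in profit order; each goes to the latest open slot no later than its deadline.
Profit order: E=89 A=86 B=63 I=56 C=55 G=52 J=46 F=23 H=19 D=15
Assign: E→slot 6, A→slot 4, B→slot 5, I→slot 3, C→slot 2, G→slot 8, J→slot 7, F→slot 1, H skipped, D skipped.
Slots: [1:F] [2:C] [3:I] [4:A] [5:B] [6:E] [7:J] [8:G]
8 of 10 scheduled.

8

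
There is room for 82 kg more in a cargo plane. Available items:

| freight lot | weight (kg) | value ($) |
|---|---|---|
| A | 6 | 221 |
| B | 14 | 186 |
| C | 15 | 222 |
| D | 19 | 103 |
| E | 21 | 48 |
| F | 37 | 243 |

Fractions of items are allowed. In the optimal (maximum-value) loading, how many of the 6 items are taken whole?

Order: A (221/6=36.83) > C (222/15=14.80) > B (186/14=13.29) > F (243/37=6.57) > D (103/19=5.42) > E (48/21=2.29)
Fill: take A (6 @ 221) → take C (15 @ 222) → take B (14 @ 186) → take F (37 @ 243) → take 10/19 of D → 54.21; 82/82 used.
4 item(s) taken whole; one partial (take 10/19 of D).

4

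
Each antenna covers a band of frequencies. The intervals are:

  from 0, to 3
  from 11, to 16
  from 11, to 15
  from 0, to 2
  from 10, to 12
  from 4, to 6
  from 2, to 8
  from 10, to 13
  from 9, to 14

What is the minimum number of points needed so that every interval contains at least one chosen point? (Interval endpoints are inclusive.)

3

Sort by right endpoint; whenever an interval is uncovered, place a point at its right end.
By right end: [0,2]  [0,3]  [4,6]  [2,8]  [10,12]  [10,13]  [9,14]  [11,15]  [11,16]
[0,2] uncovered → point at 2; [4,6] uncovered → point at 6; [10,12] uncovered → point at 12.
Points: 2, 6, 12 (3 total).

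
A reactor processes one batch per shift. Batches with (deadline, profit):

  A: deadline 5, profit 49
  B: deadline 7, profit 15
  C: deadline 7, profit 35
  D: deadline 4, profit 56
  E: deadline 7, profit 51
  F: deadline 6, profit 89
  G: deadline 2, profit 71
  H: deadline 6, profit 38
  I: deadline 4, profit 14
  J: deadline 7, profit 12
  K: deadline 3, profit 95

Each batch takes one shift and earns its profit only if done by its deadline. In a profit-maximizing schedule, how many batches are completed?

7

Take jobs in profit order; each goes to the latest open slot no later than its deadline.
Profit order: K=95 F=89 G=71 D=56 E=51 A=49 H=38 C=35 B=15 I=14 J=12
Assign: K→slot 3, F→slot 6, G→slot 2, D→slot 4, E→slot 7, A→slot 5, H→slot 1, C skipped, B skipped, I skipped, J skipped.
Slots: [1:H] [2:G] [3:K] [4:D] [5:A] [6:F] [7:E]
7 of 11 scheduled.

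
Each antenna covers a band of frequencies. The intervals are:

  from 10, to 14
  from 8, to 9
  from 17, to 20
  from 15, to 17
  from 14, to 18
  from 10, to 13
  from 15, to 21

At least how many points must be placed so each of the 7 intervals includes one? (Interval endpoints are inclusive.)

3

Process intervals by earliest right end; each time one isn't hit yet, stab at its right endpoint.
Sorted: [8,9] [10,13] [10,14] [15,17] [14,18] [17,20] [15,21]
{[8,9]} hit by 9; {[10,13],[10,14]} hit by 13; {[15,17],[14,18],[17,20],[15,21]} hit by 17.
Points: 9, 13, 17 (3 total).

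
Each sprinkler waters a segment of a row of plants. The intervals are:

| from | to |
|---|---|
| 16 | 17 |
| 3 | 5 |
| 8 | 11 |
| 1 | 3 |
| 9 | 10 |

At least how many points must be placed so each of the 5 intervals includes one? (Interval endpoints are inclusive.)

3

Sorted: [1,3] [3,5] [9,10] [8,11] [16,17]
{[1,3],[3,5]} hit by 3; {[9,10],[8,11]} hit by 10; {[16,17]} hit by 17.
Points: 3, 10, 17 (3 total).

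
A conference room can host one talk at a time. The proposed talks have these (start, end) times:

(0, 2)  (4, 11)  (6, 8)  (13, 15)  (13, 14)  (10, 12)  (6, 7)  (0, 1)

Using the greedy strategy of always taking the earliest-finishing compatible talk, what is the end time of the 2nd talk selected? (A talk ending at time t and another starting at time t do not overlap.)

Sorted by end: (0,1)  (0,2)  (6,7)  (6,8)  (4,11)  (10,12)  (13,14)  (13,15)
take (0,1); take (6,7); take (10,12); take (13,14).
Selected: (0,1) (6,7) (10,12) (13,14)

7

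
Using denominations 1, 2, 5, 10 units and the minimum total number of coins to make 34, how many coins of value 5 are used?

0

34 = 3×10 + 2×2
Count of 5: 0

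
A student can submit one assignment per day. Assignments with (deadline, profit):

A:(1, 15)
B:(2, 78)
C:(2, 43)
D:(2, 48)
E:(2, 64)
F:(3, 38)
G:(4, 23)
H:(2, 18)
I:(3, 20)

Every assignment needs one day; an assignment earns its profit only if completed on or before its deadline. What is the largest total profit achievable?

203

Profit order: B=78 E=64 D=48 C=43 F=38 G=23 I=20 H=18 A=15
Assign: B→slot 2, E→slot 1, D skipped, C skipped, F→slot 3, G→slot 4, I skipped, H skipped, A skipped.
Slots: [1:E] [2:B] [3:F] [4:G]
Profit = 64 + 78 + 38 + 23 = 203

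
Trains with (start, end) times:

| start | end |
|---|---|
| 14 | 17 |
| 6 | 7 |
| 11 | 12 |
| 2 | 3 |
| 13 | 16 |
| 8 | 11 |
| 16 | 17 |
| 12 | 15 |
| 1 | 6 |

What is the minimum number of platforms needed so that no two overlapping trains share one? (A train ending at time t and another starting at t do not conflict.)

3

Count concurrent intervals with a sweep; the peak is the room count.
starts: [1, 2, 6, 8, 11, 12, 13, 14, 16]
ends:   [3, 6, 7, 11, 12, 15, 16, 17, 17]
s1→1 s2→2 e3→1 e6→0 s6→1 e7→0 s8→1 e11→0 s11→1 e12→0 s12→1 s13→2 s14→3  — peak 3.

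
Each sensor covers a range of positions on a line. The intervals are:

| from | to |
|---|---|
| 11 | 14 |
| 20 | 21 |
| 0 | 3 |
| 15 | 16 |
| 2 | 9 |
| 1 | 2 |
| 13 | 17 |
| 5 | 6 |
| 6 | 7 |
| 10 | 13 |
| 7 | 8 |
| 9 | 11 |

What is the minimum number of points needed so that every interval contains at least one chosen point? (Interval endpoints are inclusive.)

By right end: [1,2]  [0,3]  [5,6]  [6,7]  [7,8]  [2,9]  [9,11]  [10,13]  [11,14]  [15,16]  [13,17]  [20,21]
[1,2] uncovered → point at 2; [5,6] uncovered → point at 6; [7,8] uncovered → point at 8; [9,11] uncovered → point at 11; [15,16] uncovered → point at 16; [20,21] uncovered → point at 21.
Points: 2, 6, 8, 11, 16, 21 (6 total).

6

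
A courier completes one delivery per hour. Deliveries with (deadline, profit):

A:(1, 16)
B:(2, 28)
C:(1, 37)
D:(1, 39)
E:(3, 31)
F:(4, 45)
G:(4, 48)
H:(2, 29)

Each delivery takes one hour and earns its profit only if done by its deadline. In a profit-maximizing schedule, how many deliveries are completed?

4

By profit: G(d4,48), F(d4,45), D(d1,39), C(d1,37), E(d3,31), H(d2,29), B(d2,28), A(d1,16)
G→slot 4; F→slot 3; D→slot 1; C skipped; E→slot 2; H skipped; B skipped; A skipped.
4 of 8 scheduled.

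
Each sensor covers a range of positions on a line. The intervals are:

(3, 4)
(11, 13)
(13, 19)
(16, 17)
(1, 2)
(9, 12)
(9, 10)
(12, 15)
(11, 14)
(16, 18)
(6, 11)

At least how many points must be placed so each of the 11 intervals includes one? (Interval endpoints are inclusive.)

5

Sort by right endpoint; whenever an interval is uncovered, place a point at its right end.
By right end: [1,2]  [3,4]  [9,10]  [6,11]  [9,12]  [11,13]  [11,14]  [12,15]  [16,17]  [16,18]  [13,19]
[1,2] uncovered → point at 2; [3,4] uncovered → point at 4; [9,10] uncovered → point at 10; [11,13] uncovered → point at 13; [16,17] uncovered → point at 17.
Points: 2, 4, 10, 13, 17 (5 total).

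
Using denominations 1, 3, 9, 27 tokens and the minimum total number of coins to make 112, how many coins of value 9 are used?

112 = 4×27 + 1×3 + 1×1
Count of 9: 0

0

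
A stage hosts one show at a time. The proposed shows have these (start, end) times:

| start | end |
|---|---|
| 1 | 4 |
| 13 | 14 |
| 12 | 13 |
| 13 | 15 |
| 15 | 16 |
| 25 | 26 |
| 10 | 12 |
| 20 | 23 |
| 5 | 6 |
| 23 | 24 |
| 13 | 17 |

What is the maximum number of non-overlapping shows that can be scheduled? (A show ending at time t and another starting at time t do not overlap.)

Sort by end time and greedily take each interval whose start is ≥ the last chosen end.
Sorted by end: (1,4)  (5,6)  (10,12)  (12,13)  (13,14)  (13,15)  (15,16)  (13,17)  (20,23)  (23,24)  (25,26)
take (1,4); take (5,6); take (10,12); take (12,13); take (13,14); skip (13,15); take (15,16); take (20,23); take (23,24); take (25,26).
Selected 9 shows.

9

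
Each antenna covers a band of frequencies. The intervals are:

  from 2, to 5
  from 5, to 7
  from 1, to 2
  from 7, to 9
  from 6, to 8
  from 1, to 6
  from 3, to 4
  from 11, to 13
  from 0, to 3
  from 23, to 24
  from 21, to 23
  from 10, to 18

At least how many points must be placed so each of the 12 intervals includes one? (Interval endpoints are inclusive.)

Process intervals by earliest right end; each time one isn't hit yet, stab at its right endpoint.
Sorted: [1,2] [0,3] [3,4] [2,5] [1,6] [5,7] [6,8] [7,9] [11,13] [10,18] [21,23] [23,24]
{[1,2],[0,3]} hit by 2; {[3,4],[2,5],[1,6]} hit by 4; {[5,7],[6,8],[7,9]} hit by 7; {[11,13],[10,18]} hit by 13; {[21,23],[23,24]} hit by 23.
Points: 2, 4, 7, 13, 23 (5 total).

5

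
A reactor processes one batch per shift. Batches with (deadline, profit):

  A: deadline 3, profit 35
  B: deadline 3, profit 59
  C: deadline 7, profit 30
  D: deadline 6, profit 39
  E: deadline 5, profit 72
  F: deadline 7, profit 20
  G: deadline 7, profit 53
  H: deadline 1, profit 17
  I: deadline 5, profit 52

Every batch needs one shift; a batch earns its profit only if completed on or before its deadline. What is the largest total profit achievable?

Take jobs in profit order; each goes to the latest open slot no later than its deadline.
By profit: E(d5,72), B(d3,59), G(d7,53), I(d5,52), D(d6,39), A(d3,35), C(d7,30), F(d7,20), H(d1,17)
E→slot 5; B→slot 3; G→slot 7; I→slot 4; D→slot 6; A→slot 2; C→slot 1; F skipped; H skipped.
Profit = 30 + 35 + 59 + 52 + 72 + 39 + 53 = 340

340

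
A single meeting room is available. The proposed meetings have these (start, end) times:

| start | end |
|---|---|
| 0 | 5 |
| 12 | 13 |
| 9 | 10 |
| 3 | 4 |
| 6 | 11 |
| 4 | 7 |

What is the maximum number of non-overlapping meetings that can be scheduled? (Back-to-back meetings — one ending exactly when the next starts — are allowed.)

4

By end time: (3,4), (0,5), (4,7), (9,10), (6,11), (12,13).
Pick (3,4); next start ≥ 4 → (4,7); next start ≥ 7 → (9,10); next start ≥ 10 → (12,13).
Selected 4 meetings.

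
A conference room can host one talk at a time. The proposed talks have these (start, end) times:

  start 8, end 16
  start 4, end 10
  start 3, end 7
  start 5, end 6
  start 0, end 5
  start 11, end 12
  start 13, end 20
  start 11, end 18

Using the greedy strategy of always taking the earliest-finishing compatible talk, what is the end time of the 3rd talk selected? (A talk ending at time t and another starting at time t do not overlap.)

By end time: (0,5), (5,6), (3,7), (4,10), (11,12), (8,16), (11,18), (13,20).
Pick (0,5); next start ≥ 5 → (5,6); next start ≥ 6 → (11,12); next start ≥ 12 → (13,20).
Selected: (0,5) (5,6) (11,12) (13,20)

12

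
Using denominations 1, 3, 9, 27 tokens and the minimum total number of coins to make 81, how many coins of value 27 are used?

3

81 − 3×27→0
Count of 27: 3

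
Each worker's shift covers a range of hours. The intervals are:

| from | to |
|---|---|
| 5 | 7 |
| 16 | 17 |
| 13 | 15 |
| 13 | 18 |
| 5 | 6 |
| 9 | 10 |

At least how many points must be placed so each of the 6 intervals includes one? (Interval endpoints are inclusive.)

Sort by right endpoint; whenever an interval is uncovered, place a point at its right end.
By right end: [5,6]  [5,7]  [9,10]  [13,15]  [16,17]  [13,18]
[5,6] uncovered → point at 6; [9,10] uncovered → point at 10; [13,15] uncovered → point at 15; [16,17] uncovered → point at 17.
Points: 6, 10, 15, 17 (4 total).

4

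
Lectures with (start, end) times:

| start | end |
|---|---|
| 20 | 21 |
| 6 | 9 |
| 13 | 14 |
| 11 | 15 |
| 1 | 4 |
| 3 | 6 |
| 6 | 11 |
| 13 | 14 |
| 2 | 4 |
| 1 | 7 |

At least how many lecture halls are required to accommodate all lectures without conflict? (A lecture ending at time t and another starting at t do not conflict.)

4

starts: [1, 1, 2, 3, 6, 6, 11, 13, 13, 20]
ends:   [4, 4, 6, 7, 9, 11, 14, 14, 15, 21]
s1→1 s1→2 s2→3 s3→4  — peak 4.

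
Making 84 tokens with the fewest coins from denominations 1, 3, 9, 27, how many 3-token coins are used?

1

84 = 3×27 + 1×3
Count of 3: 1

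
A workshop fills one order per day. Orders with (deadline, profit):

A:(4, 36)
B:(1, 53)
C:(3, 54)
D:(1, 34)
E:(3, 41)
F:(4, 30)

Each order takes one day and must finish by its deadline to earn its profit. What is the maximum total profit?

184

By profit: C(d3,54), B(d1,53), E(d3,41), A(d4,36), D(d1,34), F(d4,30)
C→slot 3; B→slot 1; E→slot 2; A→slot 4; D skipped; F skipped.
Profit = 53 + 41 + 54 + 36 = 184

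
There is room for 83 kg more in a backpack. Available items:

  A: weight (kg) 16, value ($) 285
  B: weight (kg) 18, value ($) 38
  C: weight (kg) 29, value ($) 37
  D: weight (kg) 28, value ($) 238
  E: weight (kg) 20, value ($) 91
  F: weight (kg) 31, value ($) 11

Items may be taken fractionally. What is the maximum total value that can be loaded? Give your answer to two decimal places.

653.28

Sort by value per unit weight and fill in that order.
Order: A (285/16=17.81) > D (238/28=8.50) > E (91/20=4.55) > B (38/18=2.11) > C (37/29=1.28) > F (11/31=0.35)
Fill: take A (16 @ 285) → take D (28 @ 238) → take E (20 @ 91) → take B (18 @ 38) → take 1/29 of C → 1.28; 83/83 used.
Total value = 653.28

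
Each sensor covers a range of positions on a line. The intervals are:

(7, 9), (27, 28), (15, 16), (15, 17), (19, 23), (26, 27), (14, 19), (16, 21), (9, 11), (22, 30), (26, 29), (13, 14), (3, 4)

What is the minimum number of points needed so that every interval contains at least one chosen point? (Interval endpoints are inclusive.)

6

By right end: [3,4]  [7,9]  [9,11]  [13,14]  [15,16]  [15,17]  [14,19]  [16,21]  [19,23]  [26,27]  [27,28]  [26,29]  [22,30]
[3,4] uncovered → point at 4; [7,9] uncovered → point at 9; [13,14] uncovered → point at 14; [15,16] uncovered → point at 16; [19,23] uncovered → point at 23; [26,27] uncovered → point at 27.
Points: 4, 9, 14, 16, 23, 27 (6 total).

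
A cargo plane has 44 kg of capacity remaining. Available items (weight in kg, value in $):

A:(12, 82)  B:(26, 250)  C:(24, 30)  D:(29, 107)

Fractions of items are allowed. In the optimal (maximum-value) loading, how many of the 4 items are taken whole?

2

Order: B (250/26=9.62) > A (82/12=6.83) > D (107/29=3.69) > C (30/24=1.25)
Fill: take B (26 @ 250) → take A (12 @ 82) → take 6/29 of D → 22.14; 44/44 used.
2 item(s) taken whole; one partial (take 6/29 of D).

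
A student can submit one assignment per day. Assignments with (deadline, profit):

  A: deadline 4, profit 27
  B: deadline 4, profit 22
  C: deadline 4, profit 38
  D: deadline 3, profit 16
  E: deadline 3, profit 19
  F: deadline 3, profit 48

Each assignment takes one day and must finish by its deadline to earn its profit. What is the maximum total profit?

Sort by profit descending; place each in the latest free slot ≤ its deadline.
By profit: F(d3,48), C(d4,38), A(d4,27), B(d4,22), E(d3,19), D(d3,16)
F→slot 3; C→slot 4; A→slot 2; B→slot 1; E skipped; D skipped.
Profit = 22 + 27 + 48 + 38 = 135

135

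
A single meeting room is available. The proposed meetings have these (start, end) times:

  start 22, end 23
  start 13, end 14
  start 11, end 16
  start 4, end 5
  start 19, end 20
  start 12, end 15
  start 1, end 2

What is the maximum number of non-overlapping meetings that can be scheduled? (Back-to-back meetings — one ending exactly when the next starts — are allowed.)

Order by finish time; keep every interval that doesn't clash with the previous kept one.
By end time: (1,2), (4,5), (13,14), (12,15), (11,16), (19,20), (22,23).
Pick (1,2); next start ≥ 2 → (4,5); next start ≥ 5 → (13,14); next start ≥ 14 → (19,20); next start ≥ 20 → (22,23).
Selected 5 meetings.

5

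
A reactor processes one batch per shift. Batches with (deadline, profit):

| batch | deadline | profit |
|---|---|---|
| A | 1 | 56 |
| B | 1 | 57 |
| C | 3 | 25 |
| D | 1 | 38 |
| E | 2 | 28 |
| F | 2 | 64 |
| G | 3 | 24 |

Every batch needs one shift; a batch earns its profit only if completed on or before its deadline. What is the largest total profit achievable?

146

Sort by profit descending; place each in the latest free slot ≤ its deadline.
Profit order: F=64 B=57 A=56 D=38 E=28 C=25 G=24
Assign: F→slot 2, B→slot 1, A skipped, D skipped, E skipped, C→slot 3, G skipped.
Slots: [1:B] [2:F] [3:C]
Profit = 57 + 64 + 25 = 146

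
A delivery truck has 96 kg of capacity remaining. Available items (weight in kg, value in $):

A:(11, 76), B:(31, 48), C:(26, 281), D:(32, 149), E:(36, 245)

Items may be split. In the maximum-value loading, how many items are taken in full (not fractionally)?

3

Order: C (281/26=10.81) > A (76/11=6.91) > E (245/36=6.81) > D (149/32=4.66) > B (48/31=1.55)
Fill: take C (26 @ 281) → take A (11 @ 76) → take E (36 @ 245) → take 23/32 of D → 107.09; 96/96 used.
3 item(s) taken whole; one partial (take 23/32 of D).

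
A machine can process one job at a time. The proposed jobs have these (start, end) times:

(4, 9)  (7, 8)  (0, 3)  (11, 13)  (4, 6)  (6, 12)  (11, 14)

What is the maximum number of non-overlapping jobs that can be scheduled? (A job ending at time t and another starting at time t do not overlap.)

Order by finish time; keep every interval that doesn't clash with the previous kept one.
Sorted by end: (0,3)  (4,6)  (7,8)  (4,9)  (6,12)  (11,13)  (11,14)
take (0,3); take (4,6); take (7,8); take (11,13).
Selected 4 jobs.

4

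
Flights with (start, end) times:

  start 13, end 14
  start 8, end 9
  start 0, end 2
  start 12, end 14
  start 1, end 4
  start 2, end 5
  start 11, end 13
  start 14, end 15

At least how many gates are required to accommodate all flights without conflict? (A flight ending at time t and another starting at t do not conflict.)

2

The answer is the maximum number of intervals overlapping at any instant.
starts: [0, 1, 2, 8, 11, 12, 13, 14]
ends:   [2, 4, 5, 9, 13, 14, 14, 15]
s0→1 s1→2  — peak 2.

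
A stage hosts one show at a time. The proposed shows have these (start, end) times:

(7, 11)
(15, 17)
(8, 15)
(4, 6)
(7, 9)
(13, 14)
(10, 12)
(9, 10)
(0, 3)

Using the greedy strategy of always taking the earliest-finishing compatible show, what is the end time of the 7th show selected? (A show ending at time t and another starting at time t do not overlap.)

17

Order by finish time; keep every interval that doesn't clash with the previous kept one.
Sorted by end: (0,3)  (4,6)  (7,9)  (9,10)  (7,11)  (10,12)  (13,14)  (8,15)  (15,17)
take (0,3); take (4,6); take (7,9); take (9,10); take (10,12); take (13,14); skip (8,15); take (15,17).
Selected: (0,3) (4,6) (7,9) (9,10) (10,12) (13,14) (15,17)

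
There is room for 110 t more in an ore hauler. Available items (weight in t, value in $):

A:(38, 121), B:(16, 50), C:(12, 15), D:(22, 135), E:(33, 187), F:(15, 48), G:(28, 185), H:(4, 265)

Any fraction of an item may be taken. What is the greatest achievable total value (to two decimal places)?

845.47

Order: H (265/4=66.25) > G (185/28=6.61) > D (135/22=6.14) > E (187/33=5.67) > F (48/15=3.20) > A (121/38=3.18) > B (50/16=3.12) > C (15/12=1.25)
Fill: take H (4 @ 265) → take G (28 @ 185) → take D (22 @ 135) → take E (33 @ 187) → take F (15 @ 48) → take 8/38 of A → 25.47; 110/110 used.
Total value = 845.47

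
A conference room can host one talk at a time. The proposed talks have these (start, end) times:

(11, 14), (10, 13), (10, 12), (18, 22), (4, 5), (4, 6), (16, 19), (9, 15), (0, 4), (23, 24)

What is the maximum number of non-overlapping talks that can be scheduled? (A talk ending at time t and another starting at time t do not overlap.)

By end time: (0,4), (4,5), (4,6), (10,12), (10,13), (11,14), (9,15), (16,19), (18,22), (23,24).
Pick (0,4); next start ≥ 4 → (4,5); next start ≥ 5 → (10,12); next start ≥ 12 → (16,19); next start ≥ 19 → (23,24).
Selected 5 talks.

5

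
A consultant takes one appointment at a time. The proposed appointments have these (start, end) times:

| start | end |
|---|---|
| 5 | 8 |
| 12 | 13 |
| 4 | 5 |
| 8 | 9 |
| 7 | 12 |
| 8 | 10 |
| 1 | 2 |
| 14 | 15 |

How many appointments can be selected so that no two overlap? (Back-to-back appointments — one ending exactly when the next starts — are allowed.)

6

Greedy by earliest finish: after sorting by end time, pick each interval compatible with the last pick.
Sorted by end: (1,2)  (4,5)  (5,8)  (8,9)  (8,10)  (7,12)  (12,13)  (14,15)
take (1,2); take (4,5); take (5,8); take (8,9); take (12,13); take (14,15).
Selected 6 appointments.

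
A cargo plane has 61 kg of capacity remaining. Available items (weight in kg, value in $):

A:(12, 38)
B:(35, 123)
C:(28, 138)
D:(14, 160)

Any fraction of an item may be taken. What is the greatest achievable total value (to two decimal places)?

Greedy by value/weight ratio, highest first.
Order: D (160/14=11.43) > C (138/28=4.93) > B (123/35=3.51) > A (38/12=3.17)
Fill: take D (14 @ 160) → take C (28 @ 138) → take 19/35 of B → 66.77; 61/61 used.
Total value = 364.77

364.77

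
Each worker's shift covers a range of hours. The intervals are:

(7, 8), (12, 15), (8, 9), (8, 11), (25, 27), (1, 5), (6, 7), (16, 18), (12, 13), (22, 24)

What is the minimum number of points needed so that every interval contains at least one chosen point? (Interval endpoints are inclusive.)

7

By right end: [1,5]  [6,7]  [7,8]  [8,9]  [8,11]  [12,13]  [12,15]  [16,18]  [22,24]  [25,27]
[1,5] uncovered → point at 5; [6,7] uncovered → point at 7; [8,9] uncovered → point at 9; [12,13] uncovered → point at 13; [16,18] uncovered → point at 18; [22,24] uncovered → point at 24; [25,27] uncovered → point at 27.
Points: 5, 7, 9, 13, 18, 24, 27 (7 total).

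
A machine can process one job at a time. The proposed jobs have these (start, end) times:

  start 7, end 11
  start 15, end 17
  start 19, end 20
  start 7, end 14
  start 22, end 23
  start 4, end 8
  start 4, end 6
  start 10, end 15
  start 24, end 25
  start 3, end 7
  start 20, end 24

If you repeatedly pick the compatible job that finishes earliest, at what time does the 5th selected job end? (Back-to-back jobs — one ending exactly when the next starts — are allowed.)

23

Sorted by end: (4,6)  (3,7)  (4,8)  (7,11)  (7,14)  (10,15)  (15,17)  (19,20)  (22,23)  (20,24)  (24,25)
take (4,6); take (7,11); skip (7,14); take (15,17); take (19,20); take (22,23); take (24,25).
Selected: (4,6) (7,11) (15,17) (19,20) (22,23) (24,25)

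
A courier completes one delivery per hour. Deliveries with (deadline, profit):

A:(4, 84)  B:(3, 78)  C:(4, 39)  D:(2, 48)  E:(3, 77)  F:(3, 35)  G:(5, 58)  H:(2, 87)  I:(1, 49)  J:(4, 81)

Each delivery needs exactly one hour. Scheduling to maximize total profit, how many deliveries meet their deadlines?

5

Take jobs in profit order; each goes to the latest open slot no later than its deadline.
Profit order: H=87 A=84 J=81 B=78 E=77 G=58 I=49 D=48 C=39 F=35
Assign: H→slot 2, A→slot 4, J→slot 3, B→slot 1, E skipped, G→slot 5, I skipped, D skipped, C skipped, F skipped.
Slots: [1:B] [2:H] [3:J] [4:A] [5:G]
5 of 10 scheduled.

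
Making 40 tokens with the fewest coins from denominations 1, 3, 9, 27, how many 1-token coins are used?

1

40 = 1×27 + 1×9 + 1×3 + 1×1
Count of 1: 1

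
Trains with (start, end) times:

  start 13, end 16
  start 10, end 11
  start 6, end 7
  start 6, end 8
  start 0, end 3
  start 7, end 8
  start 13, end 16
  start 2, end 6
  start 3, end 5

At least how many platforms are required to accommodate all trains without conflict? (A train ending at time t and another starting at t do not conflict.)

2

starts: [0, 2, 3, 6, 6, 7, 10, 13, 13]
ends:   [3, 5, 6, 7, 8, 8, 11, 16, 16]
s0→1 s2→2  — peak 2.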